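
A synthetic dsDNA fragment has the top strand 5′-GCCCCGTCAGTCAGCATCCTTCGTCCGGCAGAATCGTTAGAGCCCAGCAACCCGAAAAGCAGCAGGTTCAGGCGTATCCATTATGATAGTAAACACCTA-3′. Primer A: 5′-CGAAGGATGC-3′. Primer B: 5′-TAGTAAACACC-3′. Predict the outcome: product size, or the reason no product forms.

No product — the primers' 3' ends point away from each other.

Primer A (CGAAGGATGC) has reverse complement GCATCCTTCG, which matches the top strand at positions 14–23; primer A anneals to the top strand there with its 3' end pointing upstream toward position 14.
Primer B (TAGTAAACACC) matches the top strand directly at positions 87–97; it anneals to the bottom strand with its 3' end pointing downstream toward position 97.
The 3' ends diverge (primer A extends toward position 1, primer B toward position 99), so the primers never converge on a shared product.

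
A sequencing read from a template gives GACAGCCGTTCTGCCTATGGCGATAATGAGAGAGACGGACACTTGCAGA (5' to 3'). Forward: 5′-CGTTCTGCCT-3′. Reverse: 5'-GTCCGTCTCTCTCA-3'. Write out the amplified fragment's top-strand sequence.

5'-CGTTCTGCCTATGGCGATAATGAGAGAGACGGAC-3'

Scanning the template, CGTTCTGCCT occurs at positions 7–16; this primer anneals to the bottom strand there with its 3' end pointing downstream.
The reverse primer's reverse complement is TGAGAGAGACGGAC, which matches the template at positions 27–40.
The product is the template from position 7 through 40 (34 bp).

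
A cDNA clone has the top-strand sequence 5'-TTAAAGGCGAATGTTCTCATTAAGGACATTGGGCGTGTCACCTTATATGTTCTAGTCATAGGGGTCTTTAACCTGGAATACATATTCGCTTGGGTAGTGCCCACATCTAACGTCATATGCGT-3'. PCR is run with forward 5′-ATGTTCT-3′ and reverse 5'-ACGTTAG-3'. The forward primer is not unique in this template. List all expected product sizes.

103 bp, 67 bp

The forward primer ATGTTCT matches the top strand at positions 11–17, 47–53.
The reverse primer's reverse complement is CTAACGT, matching at positions 107–113.
Each forward site pairs with the reverse site to give a product ending at position 113: sizes 103, 67 bp.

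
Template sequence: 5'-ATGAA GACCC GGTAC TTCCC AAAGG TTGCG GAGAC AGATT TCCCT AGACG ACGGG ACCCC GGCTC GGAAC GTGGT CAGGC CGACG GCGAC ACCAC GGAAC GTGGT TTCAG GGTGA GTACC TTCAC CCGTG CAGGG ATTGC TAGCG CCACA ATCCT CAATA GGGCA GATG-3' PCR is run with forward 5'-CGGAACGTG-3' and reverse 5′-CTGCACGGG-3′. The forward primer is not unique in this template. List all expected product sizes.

The forward primer CGGAACGTG matches the top strand at positions 65–73, 95–103.
The reverse primer's reverse complement is CCCGTGCAG, matching at positions 125–133.
Each forward site pairs with the reverse site to give a product ending at position 133: sizes 69, 39 bp.

69 bp, 39 bp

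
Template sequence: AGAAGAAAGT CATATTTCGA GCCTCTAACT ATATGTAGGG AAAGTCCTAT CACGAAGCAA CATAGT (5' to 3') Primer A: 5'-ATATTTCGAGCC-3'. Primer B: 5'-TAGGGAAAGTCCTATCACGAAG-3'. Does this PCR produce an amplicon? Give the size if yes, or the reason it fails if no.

No product — both primers anneal to the same strand and extend in the same direction.

Primer A (ATATTTCGAGCC) matches the top strand at positions 12–23 (3' end points downstream).
Primer B (TAGGGAAAGTCCTATCACGAAG) also matches the top strand directly, at positions 36–57 — its reverse complement CTTCGTGATAGGACTTTCCCTA is not present.
Both primers anneal to the bottom strand with 3' ends pointing the same way, so neither can prime synthesis back toward the other.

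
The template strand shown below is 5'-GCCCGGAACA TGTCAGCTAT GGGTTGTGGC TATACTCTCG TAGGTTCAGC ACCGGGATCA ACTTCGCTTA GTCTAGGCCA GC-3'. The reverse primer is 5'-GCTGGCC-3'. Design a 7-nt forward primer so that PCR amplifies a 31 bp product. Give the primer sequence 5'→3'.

5'-CCGGGAT-3'

The reverse primer's reverse complement GGCCAGC matches the template at positions 76–82, so the product ends at position 82.
A 31 bp product then starts at position 82 − 31 + 1 = 52.
The forward primer is identical to the top strand there: CCGGGAT.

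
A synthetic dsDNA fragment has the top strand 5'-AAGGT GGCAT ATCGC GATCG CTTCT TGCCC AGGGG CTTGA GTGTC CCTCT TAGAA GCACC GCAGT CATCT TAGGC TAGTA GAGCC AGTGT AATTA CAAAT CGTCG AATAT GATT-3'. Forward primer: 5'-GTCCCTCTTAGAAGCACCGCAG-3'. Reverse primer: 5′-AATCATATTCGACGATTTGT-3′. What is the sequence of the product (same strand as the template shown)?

5'-GTCCCTCTTAGAAGCACCGCAGTCATCTTAGGCTAGTAGAGCCAGTGTAATTACAAATCGTCGAATATGATT-3'

Scanning the template, GTCCCTCTTAGAAGCACCGCAG occurs at positions 43–64; this primer anneals to the bottom strand there with its 3' end pointing downstream.
The reverse primer's reverse complement is ACAAATCGTCGAATATGATT, which matches the template at positions 95–114.
The product is the template from position 43 through 114 (72 bp).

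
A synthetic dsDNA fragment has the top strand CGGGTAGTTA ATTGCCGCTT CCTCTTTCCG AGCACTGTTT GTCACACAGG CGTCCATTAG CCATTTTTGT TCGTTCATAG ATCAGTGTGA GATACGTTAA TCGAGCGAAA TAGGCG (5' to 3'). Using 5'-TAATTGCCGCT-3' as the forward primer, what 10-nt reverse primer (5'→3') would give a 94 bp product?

5'-GATTAACGTA-3'

The forward primer binds at positions 9–19, so a 94 bp product ends at position 9 + 94 − 1 = 102.
The reverse primer anneals to the top strand over positions 93–102, i.e. to TACGTTAATC.
Its sequence written 5'→3' is the reverse complement: GATTAACGTA.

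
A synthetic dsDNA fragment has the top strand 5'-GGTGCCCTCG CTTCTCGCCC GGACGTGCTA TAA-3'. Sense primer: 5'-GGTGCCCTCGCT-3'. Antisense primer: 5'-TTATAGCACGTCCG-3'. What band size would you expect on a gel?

The forward primer matches the template at positions 1–12.
The reverse primer's reverse complement is CGGACGTGCTATAA, which matches the template at positions 20–33.
The product runs from position 1 to position 33, so its length is 33 − 1 + 1 = 33 bp.

33 bp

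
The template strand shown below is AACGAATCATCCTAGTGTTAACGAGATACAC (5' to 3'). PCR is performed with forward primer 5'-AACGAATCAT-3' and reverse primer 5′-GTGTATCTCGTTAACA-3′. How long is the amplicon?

The forward primer matches the template at positions 1–10.
Reverse complement of the reverse primer: TGTTAACGAGATACAC. This occurs on the top strand at positions 16–31.
The product runs from position 1 to position 31, so its length is 31 − 1 + 1 = 31 bp.

31 bp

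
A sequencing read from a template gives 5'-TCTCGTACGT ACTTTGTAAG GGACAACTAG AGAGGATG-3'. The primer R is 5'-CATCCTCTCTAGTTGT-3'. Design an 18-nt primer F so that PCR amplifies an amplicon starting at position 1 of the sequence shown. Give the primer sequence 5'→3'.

5'-TCTCGTACGTACTTTGTA-3'

The reverse primer's reverse complement ACAACTAGAGAGGATG matches the template at positions 23–38; the product starts at position 1.
The forward primer is identical to the top strand over positions 1–18: TCTCGTACGTACTTTGTA.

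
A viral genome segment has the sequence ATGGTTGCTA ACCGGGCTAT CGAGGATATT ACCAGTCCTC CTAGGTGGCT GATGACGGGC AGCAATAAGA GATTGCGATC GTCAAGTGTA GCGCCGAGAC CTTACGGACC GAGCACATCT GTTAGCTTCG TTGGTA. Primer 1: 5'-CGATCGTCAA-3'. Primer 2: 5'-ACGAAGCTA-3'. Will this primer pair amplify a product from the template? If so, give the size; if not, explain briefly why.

Yes — a 56 bp product.

Primer 1 (CGATCGTCAA) matches the top strand at positions 76–85; it acts as a forward primer.
Primer 2's reverse complement is TAGCTTCGT, matching the top strand at positions 123–131; it acts as a reverse primer.
The 3' ends face each other across positions 76–131, giving a 56 bp product.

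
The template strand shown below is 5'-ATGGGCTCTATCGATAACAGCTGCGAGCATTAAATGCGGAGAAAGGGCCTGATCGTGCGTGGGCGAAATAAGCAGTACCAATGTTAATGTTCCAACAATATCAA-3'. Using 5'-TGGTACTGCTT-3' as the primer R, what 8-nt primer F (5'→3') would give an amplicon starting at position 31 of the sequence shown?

5'-TAAATGCG-3'

The reverse primer's reverse complement AAGCAGTACCA matches the template at positions 70–80; the product starts at position 31.
The forward primer is identical to the top strand over positions 31–38: TAAATGCG.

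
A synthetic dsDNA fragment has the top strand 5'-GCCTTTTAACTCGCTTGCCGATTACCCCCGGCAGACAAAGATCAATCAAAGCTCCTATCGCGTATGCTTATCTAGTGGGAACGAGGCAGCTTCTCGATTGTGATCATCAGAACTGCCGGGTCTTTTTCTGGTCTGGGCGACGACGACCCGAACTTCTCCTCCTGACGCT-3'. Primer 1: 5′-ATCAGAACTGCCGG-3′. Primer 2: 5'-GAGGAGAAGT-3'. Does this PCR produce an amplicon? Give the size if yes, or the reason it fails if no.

Primer 1 (ATCAGAACTGCCGG) matches the top strand at positions 106–119; it acts as a forward primer.
Primer 2's reverse complement is ACTTCTCCTC, matching the top strand at positions 152–161; it acts as a reverse primer.
The 3' ends face each other across positions 106–161, giving a 56 bp product.

Yes — a 56 bp product.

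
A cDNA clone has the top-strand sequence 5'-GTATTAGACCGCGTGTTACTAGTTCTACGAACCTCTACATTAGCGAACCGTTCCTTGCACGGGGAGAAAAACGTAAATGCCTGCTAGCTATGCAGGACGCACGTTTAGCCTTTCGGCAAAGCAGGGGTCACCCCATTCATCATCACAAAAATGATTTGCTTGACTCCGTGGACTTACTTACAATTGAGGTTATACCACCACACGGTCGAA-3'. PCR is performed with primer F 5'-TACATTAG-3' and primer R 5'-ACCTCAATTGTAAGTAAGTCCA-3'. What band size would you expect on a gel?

Forward primer TACATTAG is found on the top strand at positions 36–43.
The reverse primer's reverse complement is TGGACTTACTTACAATTGAGGT, which matches the template at positions 169–190.
The product runs from position 36 to position 190, so its length is 190 − 36 + 1 = 155 bp.

155 bp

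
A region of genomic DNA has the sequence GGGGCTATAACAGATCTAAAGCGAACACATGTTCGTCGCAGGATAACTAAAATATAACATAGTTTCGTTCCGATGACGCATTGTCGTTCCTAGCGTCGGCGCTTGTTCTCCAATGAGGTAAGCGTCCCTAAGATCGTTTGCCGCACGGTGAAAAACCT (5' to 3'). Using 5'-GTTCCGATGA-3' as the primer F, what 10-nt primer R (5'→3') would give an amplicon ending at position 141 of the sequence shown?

5'-GCAAACGATC-3'

The forward primer binds at positions 67–76; the product's 3' end on the top strand is position 141.
The reverse primer anneals to the top strand over positions 132–141, i.e. to GATCGTTTGC.
Its sequence written 5'→3' is the reverse complement: GCAAACGATC.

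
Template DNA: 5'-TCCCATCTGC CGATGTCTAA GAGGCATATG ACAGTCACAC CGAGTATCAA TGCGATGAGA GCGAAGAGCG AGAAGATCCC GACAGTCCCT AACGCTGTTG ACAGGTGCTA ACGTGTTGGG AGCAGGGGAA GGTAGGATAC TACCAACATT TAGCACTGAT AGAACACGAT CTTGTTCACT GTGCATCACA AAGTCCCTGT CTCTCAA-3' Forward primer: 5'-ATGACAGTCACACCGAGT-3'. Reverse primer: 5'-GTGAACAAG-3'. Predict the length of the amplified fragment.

152 bp

Forward primer ATGACAGTCACACCGAGT is found on the top strand at positions 28–45.
The reverse primer's reverse complement is CTTGTTCAC, which matches the template at positions 171–179.
Product length = (reverse-primer end) − (forward-primer start) + 1 = 179 − 28 + 1 = 152 bp.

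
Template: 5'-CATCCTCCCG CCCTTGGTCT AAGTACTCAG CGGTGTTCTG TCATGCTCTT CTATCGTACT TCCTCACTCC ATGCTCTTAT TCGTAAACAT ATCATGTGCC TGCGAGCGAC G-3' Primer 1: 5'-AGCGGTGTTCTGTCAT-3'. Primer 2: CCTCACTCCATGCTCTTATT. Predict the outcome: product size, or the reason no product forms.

No product — both primers anneal to the same strand and extend in the same direction.

Primer 1 (AGCGGTGTTCTGTCAT) matches the top strand at positions 29–44 (3' end points downstream).
Primer 2 (CCTCACTCCATGCTCTTATT) also matches the top strand directly, at positions 62–81 — its reverse complement AATAAGAGCATGGAGTGAGG is not present.
Both primers anneal to the bottom strand with 3' ends pointing the same way, so neither can prime synthesis back toward the other.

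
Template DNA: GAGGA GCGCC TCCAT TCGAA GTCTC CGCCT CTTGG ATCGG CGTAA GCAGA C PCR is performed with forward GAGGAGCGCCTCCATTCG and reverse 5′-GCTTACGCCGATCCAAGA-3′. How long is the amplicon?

47 bp

The forward primer matches the template at positions 1–18.
The reverse primer's reverse complement is TCTTGGATCGGCGTAAGC, which matches the template at positions 30–47.
Product length = (reverse-primer end) − (forward-primer start) + 1 = 47 − 1 + 1 = 47 bp.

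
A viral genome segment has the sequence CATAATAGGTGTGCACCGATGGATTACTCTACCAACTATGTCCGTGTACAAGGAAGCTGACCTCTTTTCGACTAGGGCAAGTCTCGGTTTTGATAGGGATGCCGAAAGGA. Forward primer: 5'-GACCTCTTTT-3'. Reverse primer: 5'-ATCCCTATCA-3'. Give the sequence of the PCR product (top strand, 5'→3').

5'-GACCTCTTTTCGACTAGGGCAAGTCTCGGTTTTGATAGGGAT-3'

The forward primer matches the template at positions 59–68.
Taking the reverse complement of ATCCCTATCA gives TGATAGGGAT, found at positions 91–100 on the template; the primer anneals here to the top strand with its 3' end pointing upstream.
The product is the template from position 59 through 100 (42 bp).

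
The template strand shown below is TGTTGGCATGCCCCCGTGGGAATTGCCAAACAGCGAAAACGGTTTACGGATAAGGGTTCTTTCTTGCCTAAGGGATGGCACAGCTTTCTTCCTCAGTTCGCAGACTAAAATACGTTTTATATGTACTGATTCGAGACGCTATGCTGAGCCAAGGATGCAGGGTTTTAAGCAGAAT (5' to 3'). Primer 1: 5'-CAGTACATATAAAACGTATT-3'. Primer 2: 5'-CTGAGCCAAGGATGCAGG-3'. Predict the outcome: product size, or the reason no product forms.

No product — the primers' 3' ends point away from each other.

Primer 1 (CAGTACATATAAAACGTATT) has reverse complement AATACGTTTTATATGTACTG, which matches the top strand at positions 109–128; primer 1 anneals to the top strand there with its 3' end pointing upstream toward position 109.
Primer 2 (CTGAGCCAAGGATGCAGG) matches the top strand directly at positions 144–161; it anneals to the bottom strand with its 3' end pointing downstream toward position 161.
The 3' ends diverge (primer 1 extends toward position 1, primer 2 toward position 175), so the primers never converge on a shared product.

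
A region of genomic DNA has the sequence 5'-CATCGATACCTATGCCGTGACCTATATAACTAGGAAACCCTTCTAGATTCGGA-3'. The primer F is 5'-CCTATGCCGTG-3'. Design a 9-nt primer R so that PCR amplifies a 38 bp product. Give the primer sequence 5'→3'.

5'-CTAGAAGGG-3'

The forward primer binds at positions 9–19, so a 38 bp product ends at position 9 + 38 − 1 = 46.
The reverse primer anneals to the top strand over positions 38–46, i.e. to CCCTTCTAG.
Its sequence written 5'→3' is the reverse complement: CTAGAAGGG.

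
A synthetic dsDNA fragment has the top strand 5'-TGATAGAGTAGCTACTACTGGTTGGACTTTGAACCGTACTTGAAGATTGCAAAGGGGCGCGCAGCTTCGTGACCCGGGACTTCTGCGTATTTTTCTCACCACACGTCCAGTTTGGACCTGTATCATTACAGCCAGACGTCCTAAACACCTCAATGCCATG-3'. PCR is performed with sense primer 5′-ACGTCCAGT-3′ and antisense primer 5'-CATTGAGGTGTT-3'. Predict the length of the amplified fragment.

53 bp

The forward primer matches the template at positions 103–111.
Reverse complement of the reverse primer: AACACCTCAATG. This occurs on the top strand at positions 144–155.
The product runs from position 103 to position 155, so its length is 155 − 103 + 1 = 53 bp.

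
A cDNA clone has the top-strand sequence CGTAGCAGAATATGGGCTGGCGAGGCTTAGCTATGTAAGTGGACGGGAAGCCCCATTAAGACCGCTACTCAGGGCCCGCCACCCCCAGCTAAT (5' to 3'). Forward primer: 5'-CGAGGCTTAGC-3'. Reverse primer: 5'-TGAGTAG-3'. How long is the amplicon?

51 bp

The forward primer matches the template at positions 21–31.
The reverse primer's reverse complement is CTACTCA, which matches the template at positions 65–71.
Product length = (reverse-primer end) − (forward-primer start) + 1 = 71 − 21 + 1 = 51 bp.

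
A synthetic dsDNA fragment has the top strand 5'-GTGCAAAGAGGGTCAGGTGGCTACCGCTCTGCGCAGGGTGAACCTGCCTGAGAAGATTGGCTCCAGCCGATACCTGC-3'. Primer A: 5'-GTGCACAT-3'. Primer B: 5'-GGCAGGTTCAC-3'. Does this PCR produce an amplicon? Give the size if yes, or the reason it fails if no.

No product — primer A has no binding site in the template.

Primer A (GTGCACAT) does not match the top strand, and its reverse complement ATGTGCAC does not match either.
With no annealing site for primer A, no amplification occurs.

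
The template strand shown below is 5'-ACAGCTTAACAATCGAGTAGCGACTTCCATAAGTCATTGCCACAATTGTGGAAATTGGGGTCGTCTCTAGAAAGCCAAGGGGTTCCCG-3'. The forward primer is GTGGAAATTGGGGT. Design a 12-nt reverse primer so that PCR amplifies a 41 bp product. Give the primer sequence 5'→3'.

5'-CGGGAACCCCTT-3'

The forward primer binds at positions 48–61, so a 41 bp product ends at position 48 + 41 − 1 = 88.
The reverse primer anneals to the top strand over positions 77–88, i.e. to AAGGGGTTCCCG.
Its sequence written 5'→3' is the reverse complement: CGGGAACCCCTT.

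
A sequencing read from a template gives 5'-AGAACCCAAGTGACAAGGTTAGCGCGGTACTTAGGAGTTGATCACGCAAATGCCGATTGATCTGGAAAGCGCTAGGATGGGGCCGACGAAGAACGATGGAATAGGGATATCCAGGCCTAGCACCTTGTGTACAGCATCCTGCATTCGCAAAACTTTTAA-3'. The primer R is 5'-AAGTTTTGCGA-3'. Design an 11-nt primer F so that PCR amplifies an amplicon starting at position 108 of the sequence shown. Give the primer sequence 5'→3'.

The reverse primer's reverse complement TCGCAAAACTT matches the template at positions 145–155; the product starts at position 108.
The forward primer is identical to the top strand over positions 108–118: TATCCAGGCCT.

5'-TATCCAGGCCT-3'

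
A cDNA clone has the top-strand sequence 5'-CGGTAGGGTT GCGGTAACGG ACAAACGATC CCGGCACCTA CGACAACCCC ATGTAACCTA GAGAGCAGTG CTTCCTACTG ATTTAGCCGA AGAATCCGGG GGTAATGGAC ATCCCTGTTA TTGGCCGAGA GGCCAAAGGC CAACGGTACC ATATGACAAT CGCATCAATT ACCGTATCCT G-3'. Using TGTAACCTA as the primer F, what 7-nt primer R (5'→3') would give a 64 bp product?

5'-GGGATGT-3'

The forward primer binds at positions 52–60, so a 64 bp product ends at position 52 + 64 − 1 = 115.
The reverse primer anneals to the top strand over positions 109–115, i.e. to ACATCCC.
Its sequence written 5'→3' is the reverse complement: GGGATGT.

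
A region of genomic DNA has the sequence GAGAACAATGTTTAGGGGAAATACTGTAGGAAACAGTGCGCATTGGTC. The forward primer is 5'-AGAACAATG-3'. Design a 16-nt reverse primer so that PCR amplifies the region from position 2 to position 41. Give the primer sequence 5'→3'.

5'-GCGCACTGTTTCCTAC-3'

The product's 3' end on the top strand is position 41.
The reverse primer anneals to the top strand over positions 26–41, i.e. to GTAGGAAACAGTGCGC.
Its sequence written 5'→3' is the reverse complement: GCGCACTGTTTCCTAC.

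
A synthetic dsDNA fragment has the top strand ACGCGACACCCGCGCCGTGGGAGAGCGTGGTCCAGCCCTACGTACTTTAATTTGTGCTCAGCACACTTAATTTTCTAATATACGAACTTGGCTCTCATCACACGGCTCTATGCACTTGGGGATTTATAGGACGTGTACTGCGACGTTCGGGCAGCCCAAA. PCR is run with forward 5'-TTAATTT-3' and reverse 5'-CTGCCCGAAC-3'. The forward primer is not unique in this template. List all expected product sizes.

The forward primer TTAATTT matches the top strand at positions 47–53, 67–73.
The reverse primer's reverse complement is GTTCGGGCAG, matching at positions 145–154.
Each forward site pairs with the reverse site to give a product ending at position 154: sizes 108, 88 bp.

108 bp, 88 bp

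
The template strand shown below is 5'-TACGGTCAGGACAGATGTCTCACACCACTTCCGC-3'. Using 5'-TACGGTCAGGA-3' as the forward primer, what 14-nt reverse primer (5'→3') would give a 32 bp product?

5'-GGAAGTGGTGTGAG-3'

The forward primer binds at positions 1–11, so a 32 bp product ends at position 1 + 32 − 1 = 32.
The reverse primer anneals to the top strand over positions 19–32, i.e. to CTCACACCACTTCC.
Its sequence written 5'→3' is the reverse complement: GGAAGTGGTGTGAG.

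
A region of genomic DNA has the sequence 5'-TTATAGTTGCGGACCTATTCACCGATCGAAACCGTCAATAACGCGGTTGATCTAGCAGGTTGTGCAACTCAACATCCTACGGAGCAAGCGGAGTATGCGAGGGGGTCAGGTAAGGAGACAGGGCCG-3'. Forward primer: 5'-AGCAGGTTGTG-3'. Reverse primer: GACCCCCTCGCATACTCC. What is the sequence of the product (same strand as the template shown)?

Forward primer AGCAGGTTGTG is found on the top strand at positions 54–64.
Taking the reverse complement of GACCCCCTCGCATACTCC gives GGAGTATGCGAGGGGGTC, found at positions 90–107 on the template; the primer anneals here to the top strand with its 3' end pointing upstream.
The product is the template from position 54 through 107 (54 bp).

5'-AGCAGGTTGTGCAACTCAACATCCTACGGAGCAAGCGGAGTATGCGAGGGGGTC-3'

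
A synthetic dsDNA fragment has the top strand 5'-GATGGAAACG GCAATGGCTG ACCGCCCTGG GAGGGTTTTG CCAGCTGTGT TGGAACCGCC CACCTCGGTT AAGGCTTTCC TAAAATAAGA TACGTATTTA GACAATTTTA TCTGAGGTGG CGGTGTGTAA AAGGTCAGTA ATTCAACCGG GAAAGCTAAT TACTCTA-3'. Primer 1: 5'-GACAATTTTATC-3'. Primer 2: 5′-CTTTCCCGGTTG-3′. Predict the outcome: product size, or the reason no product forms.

Primer 1 (GACAATTTTATC) matches the top strand at positions 101–112; it acts as a forward primer.
Primer 2's reverse complement is CAACCGGGAAAG, matching the top strand at positions 144–155; it acts as a reverse primer.
The 3' ends face each other across positions 101–155, giving a 55 bp product.

Yes — a 55 bp product.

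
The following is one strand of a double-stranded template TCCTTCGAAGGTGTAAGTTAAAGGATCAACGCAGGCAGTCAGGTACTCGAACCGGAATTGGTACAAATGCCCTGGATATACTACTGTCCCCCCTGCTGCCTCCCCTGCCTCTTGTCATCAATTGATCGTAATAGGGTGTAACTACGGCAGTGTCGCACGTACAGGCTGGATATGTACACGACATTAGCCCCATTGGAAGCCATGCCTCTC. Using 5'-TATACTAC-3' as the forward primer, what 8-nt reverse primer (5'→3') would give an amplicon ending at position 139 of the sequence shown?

5'-ACACCCTA-3'

The forward primer binds at positions 77–84; the product's 3' end on the top strand is position 139.
The reverse primer anneals to the top strand over positions 132–139, i.e. to TAGGGTGT.
Its sequence written 5'→3' is the reverse complement: ACACCCTA.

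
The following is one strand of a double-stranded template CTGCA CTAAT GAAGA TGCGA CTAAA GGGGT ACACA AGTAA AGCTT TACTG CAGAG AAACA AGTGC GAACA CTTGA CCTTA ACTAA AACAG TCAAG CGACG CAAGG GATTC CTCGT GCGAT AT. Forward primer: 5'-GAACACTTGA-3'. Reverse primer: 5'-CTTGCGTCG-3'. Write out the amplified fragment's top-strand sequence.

5'-GAACACTTGACCTTAACTAAAACAGTCAAGCGACGCAAG-3'

The forward primer matches the template at positions 66–75.
Taking the reverse complement of CTTGCGTCG gives CGACGCAAG, found at positions 96–104 on the template; the primer anneals here to the top strand with its 3' end pointing upstream.
The product is the template from position 66 through 104 (39 bp).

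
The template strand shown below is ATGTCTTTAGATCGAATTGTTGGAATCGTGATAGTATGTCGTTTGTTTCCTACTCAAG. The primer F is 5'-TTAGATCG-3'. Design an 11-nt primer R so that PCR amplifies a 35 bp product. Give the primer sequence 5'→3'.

5'-CGACATACTAT-3'

The forward primer binds at positions 7–14, so a 35 bp product ends at position 7 + 35 − 1 = 41.
The reverse primer anneals to the top strand over positions 31–41, i.e. to ATAGTATGTCG.
Its sequence written 5'→3' is the reverse complement: CGACATACTAT.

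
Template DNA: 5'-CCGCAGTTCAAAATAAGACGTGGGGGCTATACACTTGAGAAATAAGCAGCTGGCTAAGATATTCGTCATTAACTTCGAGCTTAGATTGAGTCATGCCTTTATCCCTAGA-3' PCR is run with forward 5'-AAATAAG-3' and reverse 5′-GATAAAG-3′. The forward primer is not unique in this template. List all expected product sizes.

93 bp, 64 bp

The forward primer AAATAAG matches the top strand at positions 11–17, 40–46.
The reverse primer's reverse complement is CTTTATC, matching at positions 97–103.
Each forward site pairs with the reverse site to give a product ending at position 103: sizes 93, 64 bp.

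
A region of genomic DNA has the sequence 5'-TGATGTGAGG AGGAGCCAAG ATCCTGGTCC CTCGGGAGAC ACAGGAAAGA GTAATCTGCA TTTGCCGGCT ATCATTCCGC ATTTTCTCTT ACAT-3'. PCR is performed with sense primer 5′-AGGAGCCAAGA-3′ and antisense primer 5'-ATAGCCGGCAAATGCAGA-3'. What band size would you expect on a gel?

62 bp

Scanning the template, AGGAGCCAAGA occurs at positions 11–21; this primer anneals to the bottom strand there with its 3' end pointing downstream.
Taking the reverse complement of ATAGCCGGCAAATGCAGA gives TCTGCATTTGCCGGCTAT, found at positions 55–72 on the template; the primer anneals here to the top strand with its 3' end pointing upstream.
Product length = (reverse-primer end) − (forward-primer start) + 1 = 72 − 11 + 1 = 62 bp.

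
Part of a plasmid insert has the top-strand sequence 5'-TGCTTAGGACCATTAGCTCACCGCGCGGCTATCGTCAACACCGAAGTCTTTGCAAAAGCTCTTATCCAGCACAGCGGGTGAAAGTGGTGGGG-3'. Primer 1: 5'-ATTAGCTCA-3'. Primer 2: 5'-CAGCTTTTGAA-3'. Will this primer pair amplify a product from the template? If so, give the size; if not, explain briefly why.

No product — primer 2 has no binding site in the template.

Primer 2 (CAGCTTTTGAA) does not match the top strand, and its reverse complement TTCAAAAGCTG does not match either.
With no annealing site for primer 2, no amplification occurs.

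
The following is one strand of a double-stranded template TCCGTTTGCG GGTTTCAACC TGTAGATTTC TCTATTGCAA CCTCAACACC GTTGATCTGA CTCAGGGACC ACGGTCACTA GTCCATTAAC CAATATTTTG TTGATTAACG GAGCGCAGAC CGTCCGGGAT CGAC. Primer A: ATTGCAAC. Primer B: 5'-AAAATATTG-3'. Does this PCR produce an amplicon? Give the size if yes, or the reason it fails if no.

Yes — a 66 bp product.

Primer A (ATTGCAAC) matches the top strand at positions 34–41; it acts as a forward primer.
Primer B's reverse complement is CAATATTTT, matching the top strand at positions 91–99; it acts as a reverse primer.
The 3' ends face each other across positions 34–99, giving a 66 bp product.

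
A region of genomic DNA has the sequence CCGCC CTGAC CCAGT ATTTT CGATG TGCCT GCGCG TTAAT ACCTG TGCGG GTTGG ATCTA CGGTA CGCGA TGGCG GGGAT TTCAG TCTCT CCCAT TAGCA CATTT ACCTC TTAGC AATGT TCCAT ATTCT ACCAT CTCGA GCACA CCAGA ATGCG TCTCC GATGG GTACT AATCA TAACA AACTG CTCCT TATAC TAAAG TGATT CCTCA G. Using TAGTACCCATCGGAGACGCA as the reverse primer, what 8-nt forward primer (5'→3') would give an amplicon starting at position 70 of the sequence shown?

5'-ATGGCGGG-3'

The reverse primer's reverse complement TGCGTCTCCGATGGGTACTA matches the template at positions 152–171; the product starts at position 70.
The forward primer is identical to the top strand over positions 70–77: ATGGCGGG.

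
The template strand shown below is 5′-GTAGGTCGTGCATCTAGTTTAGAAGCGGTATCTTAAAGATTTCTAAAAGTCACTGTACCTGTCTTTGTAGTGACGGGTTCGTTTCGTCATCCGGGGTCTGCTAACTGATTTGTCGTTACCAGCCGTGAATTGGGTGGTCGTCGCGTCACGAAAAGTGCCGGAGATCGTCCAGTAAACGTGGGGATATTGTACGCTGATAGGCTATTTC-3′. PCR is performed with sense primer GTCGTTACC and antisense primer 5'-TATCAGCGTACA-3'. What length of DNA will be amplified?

Scanning the template, GTCGTTACC occurs at positions 112–120; this primer anneals to the bottom strand there with its 3' end pointing downstream.
Reverse complement of the reverse primer: TGTACGCTGATA. This occurs on the top strand at positions 188–199.
Amplicon spans positions 112–199: 88 bp.

88 bp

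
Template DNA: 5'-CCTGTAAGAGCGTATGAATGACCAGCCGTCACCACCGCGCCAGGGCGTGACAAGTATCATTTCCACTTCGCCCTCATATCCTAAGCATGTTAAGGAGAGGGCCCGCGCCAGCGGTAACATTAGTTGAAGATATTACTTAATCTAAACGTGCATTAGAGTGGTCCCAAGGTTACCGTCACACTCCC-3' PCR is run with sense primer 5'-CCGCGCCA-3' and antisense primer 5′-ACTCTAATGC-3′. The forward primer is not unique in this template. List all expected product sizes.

The forward primer CCGCGCCA matches the top strand at positions 35–42, 103–110.
The reverse primer's reverse complement is GCATTAGAGT, matching at positions 150–159.
Each forward site pairs with the reverse site to give a product ending at position 159: sizes 125, 57 bp.

125 bp, 57 bp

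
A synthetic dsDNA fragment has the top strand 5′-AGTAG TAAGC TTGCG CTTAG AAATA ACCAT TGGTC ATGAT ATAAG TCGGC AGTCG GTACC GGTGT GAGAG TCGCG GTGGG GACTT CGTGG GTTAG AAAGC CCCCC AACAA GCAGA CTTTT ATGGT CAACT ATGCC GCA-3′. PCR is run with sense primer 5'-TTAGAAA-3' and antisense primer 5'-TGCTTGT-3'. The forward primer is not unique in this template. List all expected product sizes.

97 bp, 22 bp

The forward primer TTAGAAA matches the top strand at positions 17–23, 92–98.
The reverse primer's reverse complement is ACAAGCA, matching at positions 107–113.
Each forward site pairs with the reverse site to give a product ending at position 113: sizes 97, 22 bp.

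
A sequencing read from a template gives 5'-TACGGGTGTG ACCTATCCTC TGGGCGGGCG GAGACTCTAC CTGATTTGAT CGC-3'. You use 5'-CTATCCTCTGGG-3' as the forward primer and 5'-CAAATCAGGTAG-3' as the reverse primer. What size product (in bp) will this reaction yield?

The forward primer matches the template at positions 13–24.
Reverse complement of the reverse primer: CTACCTGATTTG. This occurs on the top strand at positions 37–48.
Amplicon spans positions 13–48: 36 bp.

36 bp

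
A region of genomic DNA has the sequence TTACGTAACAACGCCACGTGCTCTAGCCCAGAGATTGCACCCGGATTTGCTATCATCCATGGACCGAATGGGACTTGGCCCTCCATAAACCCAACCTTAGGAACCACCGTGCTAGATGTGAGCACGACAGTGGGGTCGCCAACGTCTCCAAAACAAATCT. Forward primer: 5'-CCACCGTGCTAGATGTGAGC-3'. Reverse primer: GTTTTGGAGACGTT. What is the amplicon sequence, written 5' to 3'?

The forward primer matches the template at positions 104–123.
Reverse complement of the reverse primer: AACGTCTCCAAAAC. This occurs on the top strand at positions 141–154.
The product is the template from position 104 through 154 (51 bp).

5'-CCACCGTGCTAGATGTGAGCACGACAGTGGGGTCGCCAACGTCTCCAAAAC-3'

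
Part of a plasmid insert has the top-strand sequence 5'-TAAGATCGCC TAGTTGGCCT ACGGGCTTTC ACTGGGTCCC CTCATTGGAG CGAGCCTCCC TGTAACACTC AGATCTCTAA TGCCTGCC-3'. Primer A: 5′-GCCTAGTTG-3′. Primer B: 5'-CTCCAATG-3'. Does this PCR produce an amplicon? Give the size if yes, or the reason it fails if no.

Primer A (GCCTAGTTG) matches the top strand at positions 8–16; it acts as a forward primer.
Primer B's reverse complement is CATTGGAG, matching the top strand at positions 43–50; it acts as a reverse primer.
The 3' ends face each other across positions 8–50, giving a 43 bp product.

Yes — a 43 bp product.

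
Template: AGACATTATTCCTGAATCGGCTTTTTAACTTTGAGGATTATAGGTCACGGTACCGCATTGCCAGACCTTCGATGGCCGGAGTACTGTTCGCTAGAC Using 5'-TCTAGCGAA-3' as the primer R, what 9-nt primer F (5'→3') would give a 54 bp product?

The reverse primer's reverse complement TTCGCTAGA matches the template at positions 87–95, so the product ends at position 95.
A 54 bp product then starts at position 95 − 54 + 1 = 42.
The forward primer is identical to the top strand there: AGGTCACGG.

5'-AGGTCACGG-3'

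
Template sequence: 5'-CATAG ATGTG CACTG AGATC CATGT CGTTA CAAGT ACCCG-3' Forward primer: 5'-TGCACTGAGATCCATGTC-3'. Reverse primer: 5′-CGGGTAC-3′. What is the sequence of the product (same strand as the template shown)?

The forward primer matches the template at positions 9–26.
Reverse complement of the reverse primer: GTACCCG. This occurs on the top strand at positions 34–40.
The product is the template from position 9 through 40 (32 bp).

5'-TGCACTGAGATCCATGTCGTTACAAGTACCCG-3'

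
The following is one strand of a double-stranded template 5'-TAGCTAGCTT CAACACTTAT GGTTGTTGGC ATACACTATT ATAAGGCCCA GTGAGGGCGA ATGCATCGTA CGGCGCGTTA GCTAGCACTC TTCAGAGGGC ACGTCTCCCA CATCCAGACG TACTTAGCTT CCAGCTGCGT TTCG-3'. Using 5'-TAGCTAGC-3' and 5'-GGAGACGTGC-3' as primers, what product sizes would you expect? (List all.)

108 bp, 30 bp

The forward primer TAGCTAGC matches the top strand at positions 1–8, 79–86.
The reverse primer's reverse complement is GCACGTCTCC, matching at positions 99–108.
Each forward site pairs with the reverse site to give a product ending at position 108: sizes 108, 30 bp.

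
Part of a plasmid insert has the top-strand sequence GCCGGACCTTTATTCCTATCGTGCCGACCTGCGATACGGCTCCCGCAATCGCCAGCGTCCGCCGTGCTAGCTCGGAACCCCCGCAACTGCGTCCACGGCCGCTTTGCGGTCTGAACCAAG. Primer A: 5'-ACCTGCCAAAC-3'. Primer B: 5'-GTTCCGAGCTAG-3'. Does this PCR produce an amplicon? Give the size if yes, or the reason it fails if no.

Primer A (ACCTGCCAAAC) does not match the top strand, and its reverse complement GTTTGGCAGGT does not match either.
With no annealing site for primer A, no amplification occurs.

No product — primer A has no binding site in the template.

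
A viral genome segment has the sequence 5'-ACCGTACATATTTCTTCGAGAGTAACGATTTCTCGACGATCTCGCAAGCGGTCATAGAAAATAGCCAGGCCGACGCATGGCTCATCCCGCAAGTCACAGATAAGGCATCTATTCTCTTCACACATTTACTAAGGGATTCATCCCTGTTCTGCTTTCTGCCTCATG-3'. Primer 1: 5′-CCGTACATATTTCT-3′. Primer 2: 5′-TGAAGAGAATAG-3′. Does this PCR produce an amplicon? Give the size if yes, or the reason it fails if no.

Yes — a 119 bp product.

Primer 1 (CCGTACATATTTCT) matches the top strand at positions 2–15; it acts as a forward primer.
Primer 2's reverse complement is CTATTCTCTTCA, matching the top strand at positions 109–120; it acts as a reverse primer.
The 3' ends face each other across positions 2–120, giving a 119 bp product.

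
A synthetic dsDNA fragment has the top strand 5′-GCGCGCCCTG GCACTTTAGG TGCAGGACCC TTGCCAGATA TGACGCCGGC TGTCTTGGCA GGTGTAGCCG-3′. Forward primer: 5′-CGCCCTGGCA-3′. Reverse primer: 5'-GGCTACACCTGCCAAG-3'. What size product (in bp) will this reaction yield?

The forward primer matches the template at positions 4–13.
Reverse complement of the reverse primer: CTTGGCAGGTGTAGCC. This occurs on the top strand at positions 54–69.
Amplicon spans positions 4–69: 66 bp.

66 bp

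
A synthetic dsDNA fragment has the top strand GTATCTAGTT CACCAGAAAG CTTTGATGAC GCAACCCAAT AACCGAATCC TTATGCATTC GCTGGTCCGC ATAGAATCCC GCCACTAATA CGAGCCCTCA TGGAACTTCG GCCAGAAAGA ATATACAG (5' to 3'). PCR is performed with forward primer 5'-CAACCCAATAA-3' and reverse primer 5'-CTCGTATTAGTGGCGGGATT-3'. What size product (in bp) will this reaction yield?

The forward primer matches the template at positions 32–42.
Taking the reverse complement of CTCGTATTAGTGGCGGGATT gives AATCCCGCCACTAATACGAG, found at positions 75–94 on the template; the primer anneals here to the top strand with its 3' end pointing upstream.
Amplicon spans positions 32–94: 63 bp.

63 bp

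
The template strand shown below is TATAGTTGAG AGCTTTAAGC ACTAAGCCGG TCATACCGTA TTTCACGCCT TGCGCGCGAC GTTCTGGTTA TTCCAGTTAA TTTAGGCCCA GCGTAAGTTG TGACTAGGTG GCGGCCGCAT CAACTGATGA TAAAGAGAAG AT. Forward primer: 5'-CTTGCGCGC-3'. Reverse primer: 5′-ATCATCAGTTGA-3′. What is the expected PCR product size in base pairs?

Scanning the template, CTTGCGCGC occurs at positions 49–57; this primer anneals to the bottom strand there with its 3' end pointing downstream.
Taking the reverse complement of ATCATCAGTTGA gives TCAACTGATGAT, found at positions 120–131 on the template; the primer anneals here to the top strand with its 3' end pointing upstream.
The product runs from position 49 to position 131, so its length is 131 − 49 + 1 = 83 bp.

83 bp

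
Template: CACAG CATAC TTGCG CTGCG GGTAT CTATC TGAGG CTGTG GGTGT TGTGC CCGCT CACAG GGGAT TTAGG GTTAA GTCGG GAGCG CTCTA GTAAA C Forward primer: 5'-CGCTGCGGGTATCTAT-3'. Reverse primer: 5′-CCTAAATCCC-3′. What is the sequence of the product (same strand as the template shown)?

5'-CGCTGCGGGTATCTATCTGAGGCTGTGGGTGTTGTGCCCGCTCACAGGGGATTTAGG-3'

Scanning the template, CGCTGCGGGTATCTAT occurs at positions 14–29; this primer anneals to the bottom strand there with its 3' end pointing downstream.
Reverse complement of the reverse primer: GGGATTTAGG. This occurs on the top strand at positions 61–70.
The product is the template from position 14 through 70 (57 bp).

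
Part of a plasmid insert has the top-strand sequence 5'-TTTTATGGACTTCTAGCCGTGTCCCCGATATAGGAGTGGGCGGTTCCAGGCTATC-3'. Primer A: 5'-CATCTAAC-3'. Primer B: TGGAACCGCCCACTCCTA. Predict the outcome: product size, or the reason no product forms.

Primer A (CATCTAAC) does not match the top strand, and its reverse complement GTTAGATG does not match either.
With no annealing site for primer A, no amplification occurs.

No product — primer A has no binding site in the template.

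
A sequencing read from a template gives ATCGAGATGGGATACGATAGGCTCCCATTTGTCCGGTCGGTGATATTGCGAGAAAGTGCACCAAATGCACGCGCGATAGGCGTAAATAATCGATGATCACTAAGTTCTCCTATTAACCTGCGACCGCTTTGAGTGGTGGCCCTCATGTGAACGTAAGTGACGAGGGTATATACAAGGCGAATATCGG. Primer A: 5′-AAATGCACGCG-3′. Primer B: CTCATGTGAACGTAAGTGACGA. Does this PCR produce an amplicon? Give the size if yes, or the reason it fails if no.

No product — both primers anneal to the same strand and extend in the same direction.

Primer A (AAATGCACGCG) matches the top strand at positions 63–73 (3' end points downstream).
Primer B (CTCATGTGAACGTAAGTGACGA) also matches the top strand directly, at positions 142–163 — its reverse complement TCGTCACTTACGTTCACATGAG is not present.
Both primers anneal to the bottom strand with 3' ends pointing the same way, so neither can prime synthesis back toward the other.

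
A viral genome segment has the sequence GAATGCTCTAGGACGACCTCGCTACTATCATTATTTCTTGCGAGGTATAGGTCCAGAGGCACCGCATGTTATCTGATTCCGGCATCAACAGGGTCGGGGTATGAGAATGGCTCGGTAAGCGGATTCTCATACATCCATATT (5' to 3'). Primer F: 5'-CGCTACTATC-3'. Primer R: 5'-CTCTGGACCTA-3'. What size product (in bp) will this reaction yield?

Scanning the template, CGCTACTATC occurs at positions 20–29; this primer anneals to the bottom strand there with its 3' end pointing downstream.
Taking the reverse complement of CTCTGGACCTA gives TAGGTCCAGAG, found at positions 48–58 on the template; the primer anneals here to the top strand with its 3' end pointing upstream.
The product runs from position 20 to position 58, so its length is 58 − 20 + 1 = 39 bp.

39 bp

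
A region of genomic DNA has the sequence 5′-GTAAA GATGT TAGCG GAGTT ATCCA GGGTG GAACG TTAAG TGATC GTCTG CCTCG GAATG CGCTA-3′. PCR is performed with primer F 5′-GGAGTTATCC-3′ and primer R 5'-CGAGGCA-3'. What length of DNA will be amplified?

41 bp

Forward primer GGAGTTATCC is found on the top strand at positions 15–24.
Taking the reverse complement of CGAGGCA gives TGCCTCG, found at positions 49–55 on the template; the primer anneals here to the top strand with its 3' end pointing upstream.
Amplicon spans positions 15–55: 41 bp.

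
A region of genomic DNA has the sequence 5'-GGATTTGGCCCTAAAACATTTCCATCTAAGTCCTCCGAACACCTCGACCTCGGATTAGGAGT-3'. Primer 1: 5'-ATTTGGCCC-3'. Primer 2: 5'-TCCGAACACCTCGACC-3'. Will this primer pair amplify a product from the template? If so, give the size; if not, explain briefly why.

No product — both primers anneal to the same strand and extend in the same direction.

Primer 1 (ATTTGGCCC) matches the top strand at positions 3–11 (3' end points downstream).
Primer 2 (TCCGAACACCTCGACC) also matches the top strand directly, at positions 34–49 — its reverse complement GGTCGAGGTGTTCGGA is not present.
Both primers anneal to the bottom strand with 3' ends pointing the same way, so neither can prime synthesis back toward the other.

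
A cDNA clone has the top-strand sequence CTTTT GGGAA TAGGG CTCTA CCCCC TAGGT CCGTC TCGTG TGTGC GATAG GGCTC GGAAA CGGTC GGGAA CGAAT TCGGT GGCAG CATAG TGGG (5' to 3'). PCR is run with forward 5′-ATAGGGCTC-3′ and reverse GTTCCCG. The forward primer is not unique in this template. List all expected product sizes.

The forward primer ATAGGGCTC matches the top strand at positions 10–18, 47–55.
The reverse primer's reverse complement is CGGGAAC, matching at positions 65–71.
Each forward site pairs with the reverse site to give a product ending at position 71: sizes 62, 25 bp.

62 bp, 25 bp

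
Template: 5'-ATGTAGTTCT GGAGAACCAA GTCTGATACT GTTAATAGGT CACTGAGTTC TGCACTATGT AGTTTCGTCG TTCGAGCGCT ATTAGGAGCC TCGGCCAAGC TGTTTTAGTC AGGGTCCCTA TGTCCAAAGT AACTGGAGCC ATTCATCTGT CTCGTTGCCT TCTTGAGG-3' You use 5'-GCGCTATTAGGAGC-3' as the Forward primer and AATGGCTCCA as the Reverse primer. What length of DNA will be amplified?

68 bp

Forward primer GCGCTATTAGGAGC is found on the top strand at positions 76–89.
Taking the reverse complement of AATGGCTCCA gives TGGAGCCATT, found at positions 134–143 on the template; the primer anneals here to the top strand with its 3' end pointing upstream.
The product runs from position 76 to position 143, so its length is 143 − 76 + 1 = 68 bp.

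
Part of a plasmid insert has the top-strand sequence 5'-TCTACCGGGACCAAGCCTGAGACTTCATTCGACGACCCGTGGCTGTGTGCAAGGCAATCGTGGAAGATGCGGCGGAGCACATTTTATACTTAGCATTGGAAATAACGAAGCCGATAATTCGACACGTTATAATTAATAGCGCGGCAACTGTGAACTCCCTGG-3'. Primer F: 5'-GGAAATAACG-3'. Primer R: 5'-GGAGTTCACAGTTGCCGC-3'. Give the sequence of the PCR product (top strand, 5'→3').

5'-GGAAATAACGAAGCCGATAATTCGACACGTTATAATTAATAGCGCGGCAACTGTGAACTCC-3'

Scanning the template, GGAAATAACG occurs at positions 98–107; this primer anneals to the bottom strand there with its 3' end pointing downstream.
Taking the reverse complement of GGAGTTCACAGTTGCCGC gives GCGGCAACTGTGAACTCC, found at positions 141–158 on the template; the primer anneals here to the top strand with its 3' end pointing upstream.
The product is the template from position 98 through 158 (61 bp).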